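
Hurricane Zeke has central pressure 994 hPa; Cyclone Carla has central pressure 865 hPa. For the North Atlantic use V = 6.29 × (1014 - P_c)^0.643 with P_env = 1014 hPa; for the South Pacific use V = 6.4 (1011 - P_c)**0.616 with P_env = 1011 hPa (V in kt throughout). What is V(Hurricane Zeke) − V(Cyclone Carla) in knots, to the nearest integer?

-95 kt

Hurricane Zeke: ΔP = 20; V ≈ 6.29 × 20^0.643 ≈ 43.17 kt.
Cyclone Carla: ΔP = 146; V ≈ 6.4 × 146^0.616 ≈ 137.85 kt.
Difference ≈ 43.17 − 137.85 = -94.68 → -95 kt.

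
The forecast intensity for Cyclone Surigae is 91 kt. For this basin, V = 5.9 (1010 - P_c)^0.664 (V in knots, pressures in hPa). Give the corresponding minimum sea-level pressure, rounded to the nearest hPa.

ΔP = (V / 5.9)^(1/0.664) = (91/5.9)^1.506.
91/5.9 = 15.424; 15.424^1.506 ≈ 61.58 hPa.
P_c = 1010 − 61.58 = 948.42 ≈ 948 hPa.

948 hPa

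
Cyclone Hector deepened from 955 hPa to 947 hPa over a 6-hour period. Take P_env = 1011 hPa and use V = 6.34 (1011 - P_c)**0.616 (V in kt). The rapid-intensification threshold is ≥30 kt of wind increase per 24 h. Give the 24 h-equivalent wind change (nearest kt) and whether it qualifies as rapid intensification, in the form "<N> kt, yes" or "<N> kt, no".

26 kt, no

V₁: ΔP = 56, V ≈ 6.34 × 56^0.616 ≈ 75.68 kt.
V₂: ΔP = 64, V ≈ 6.34 × 64^0.616 ≈ 82.17 kt.
ΔV over 6 h = 6.49 kt → 24 h equivalent = 6.49 × 24/6 ≈ 25.96 kt.
26 kt < 30 kt ⇒ not rapid intensification.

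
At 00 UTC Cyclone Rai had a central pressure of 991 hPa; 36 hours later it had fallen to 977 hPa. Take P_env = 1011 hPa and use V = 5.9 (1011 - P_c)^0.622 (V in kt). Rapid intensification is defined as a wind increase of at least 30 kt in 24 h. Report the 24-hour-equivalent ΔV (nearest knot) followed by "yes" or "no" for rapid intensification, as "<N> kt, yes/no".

10 kt, no

V₁: ΔP = 20, V ≈ 5.9 × 20^0.622 ≈ 38.03 kt.
V₂: ΔP = 34, V ≈ 5.9 × 34^0.622 ≈ 52.90 kt.
ΔV over 36 h = 14.87 kt → 24 h equivalent = 14.87 × 24/36 ≈ 9.91 kt.
10 kt < 30 kt ⇒ not rapid intensification.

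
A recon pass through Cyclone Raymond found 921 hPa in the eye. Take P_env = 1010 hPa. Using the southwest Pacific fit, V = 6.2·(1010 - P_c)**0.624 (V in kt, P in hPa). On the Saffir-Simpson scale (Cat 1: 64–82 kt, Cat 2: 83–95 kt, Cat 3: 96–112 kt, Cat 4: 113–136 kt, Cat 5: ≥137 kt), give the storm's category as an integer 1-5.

ΔP = 1010 − 921 = 89 hPa.
V ≈ 6.2 × 89^0.624 = 6.2 × 16.46 ≈ 102 kt.
102 kt falls in the Category 3 band.

3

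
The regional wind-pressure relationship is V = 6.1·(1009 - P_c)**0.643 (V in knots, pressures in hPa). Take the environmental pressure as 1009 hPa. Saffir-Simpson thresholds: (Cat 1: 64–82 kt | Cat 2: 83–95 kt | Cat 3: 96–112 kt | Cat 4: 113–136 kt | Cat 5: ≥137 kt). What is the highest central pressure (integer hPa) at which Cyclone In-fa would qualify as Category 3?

Category 3 begins at V = 96 kt.
Required ΔP = (96/6.1)^(1/0.643) = 15.738^1.555 ≈ 72.69 hPa.
P_c ≤ 1009 − 72.69 = 936.31, so the highest integer P_c is 936 hPa.

936 hPa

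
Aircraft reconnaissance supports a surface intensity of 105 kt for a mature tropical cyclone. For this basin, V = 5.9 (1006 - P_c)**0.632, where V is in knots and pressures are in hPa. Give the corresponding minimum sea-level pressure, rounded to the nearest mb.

ΔP = (V / 5.9)^(1/0.632) = (105/5.9)^1.582.
105/5.9 = 17.797; 17.797^1.582 ≈ 95.14 mb.
P_c = 1006 − 95.14 = 910.86 ≈ 911 mb.

911 mb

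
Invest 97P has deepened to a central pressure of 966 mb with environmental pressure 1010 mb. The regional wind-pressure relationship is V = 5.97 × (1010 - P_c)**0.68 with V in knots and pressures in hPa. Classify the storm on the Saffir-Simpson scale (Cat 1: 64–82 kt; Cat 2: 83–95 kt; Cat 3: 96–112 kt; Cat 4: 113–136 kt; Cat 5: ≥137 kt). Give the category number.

1

ΔP = 1010 − 966 = 44 mb.
V ≈ 5.97 × 44^0.68 = 5.97 × 13.11 ≈ 78 kt.
78 kt falls in the Category 1 band.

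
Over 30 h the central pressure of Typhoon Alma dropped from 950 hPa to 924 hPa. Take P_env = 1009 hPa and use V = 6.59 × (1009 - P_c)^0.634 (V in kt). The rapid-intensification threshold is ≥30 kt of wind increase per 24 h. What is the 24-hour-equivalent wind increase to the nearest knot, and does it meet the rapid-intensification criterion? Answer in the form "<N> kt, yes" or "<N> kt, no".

V₁: ΔP = 59, V ≈ 6.59 × 59^0.634 ≈ 87.42 kt.
V₂: ΔP = 85, V ≈ 6.59 × 85^0.634 ≈ 110.19 kt.
ΔV over 30 h = 22.77 kt → 24 h equivalent = 22.77 × 24/30 ≈ 18.22 kt.
18 kt < 30 kt ⇒ not rapid intensification.

18 kt, no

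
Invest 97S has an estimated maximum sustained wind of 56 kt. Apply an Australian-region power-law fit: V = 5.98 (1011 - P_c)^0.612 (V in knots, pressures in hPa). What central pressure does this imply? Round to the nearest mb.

ΔP = (V / 5.98)^(1/0.612) = (56/5.98)^1.634.
56/5.98 = 9.365; 9.365^1.634 ≈ 38.67 mb.
P_c = 1011 − 38.67 = 972.33 ≈ 972 mb.

972 mb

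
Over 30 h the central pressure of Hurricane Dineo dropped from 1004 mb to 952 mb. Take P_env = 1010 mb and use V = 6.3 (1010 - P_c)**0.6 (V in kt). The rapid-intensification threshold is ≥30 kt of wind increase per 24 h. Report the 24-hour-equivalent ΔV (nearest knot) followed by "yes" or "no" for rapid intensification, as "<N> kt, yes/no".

43 kt, yes

V₁: ΔP = 6, V ≈ 6.3 × 6^0.6 ≈ 18.46 kt.
V₂: ΔP = 58, V ≈ 6.3 × 58^0.6 ≈ 72.01 kt.
ΔV over 30 h = 53.55 kt → 24 h equivalent = 53.55 × 24/30 ≈ 42.84 kt.
43 kt ≥ 30 kt ⇒ rapid intensification.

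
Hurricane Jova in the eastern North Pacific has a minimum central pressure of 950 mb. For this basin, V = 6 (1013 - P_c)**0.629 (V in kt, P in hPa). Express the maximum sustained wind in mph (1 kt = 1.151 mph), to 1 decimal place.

ΔP = 1013 − 950 = 63 mb.
V ≈ 6 × 63^0.629 = 6 × 13.545 ≈ 81.271 kt.
81.271 × 1.151 ≈ 93.54 mph → 93.5 mph.

93.5 mph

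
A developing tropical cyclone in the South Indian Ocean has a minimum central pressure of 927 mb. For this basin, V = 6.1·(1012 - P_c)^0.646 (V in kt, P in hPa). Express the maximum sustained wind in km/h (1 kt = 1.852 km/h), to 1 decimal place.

199.2 km/h

ΔP = 1012 − 927 = 85 mb.
V ≈ 6.1 × 85^0.646 = 6.1 × 17.636 ≈ 107.581 kt.
107.581 × 1.852 ≈ 199.24 km/h → 199.2 km/h.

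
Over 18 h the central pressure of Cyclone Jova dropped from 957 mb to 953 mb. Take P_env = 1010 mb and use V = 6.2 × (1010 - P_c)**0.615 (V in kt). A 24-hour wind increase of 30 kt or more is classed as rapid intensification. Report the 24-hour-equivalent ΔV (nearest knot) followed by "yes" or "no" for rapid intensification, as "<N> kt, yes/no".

V₁: ΔP = 53, V ≈ 6.2 × 53^0.615 ≈ 71.26 kt.
V₂: ΔP = 57, V ≈ 6.2 × 57^0.615 ≈ 74.52 kt.
ΔV over 18 h = 3.26 kt → 24 h equivalent = 3.26 × 24/18 ≈ 4.35 kt.
4 kt < 30 kt ⇒ not rapid intensification.

4 kt, no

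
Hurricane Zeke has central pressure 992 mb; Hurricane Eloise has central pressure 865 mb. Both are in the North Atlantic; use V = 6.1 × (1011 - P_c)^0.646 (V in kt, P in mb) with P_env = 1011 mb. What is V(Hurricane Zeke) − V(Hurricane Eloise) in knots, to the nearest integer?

-112 kt

Hurricane Zeke: ΔP = 19; V ≈ 6.1 × 19^0.646 ≈ 40.87 kt.
Hurricane Eloise: ΔP = 146; V ≈ 6.1 × 146^0.646 ≈ 152.58 kt.
Difference ≈ 40.87 − 152.58 = -111.71 → -112 kt.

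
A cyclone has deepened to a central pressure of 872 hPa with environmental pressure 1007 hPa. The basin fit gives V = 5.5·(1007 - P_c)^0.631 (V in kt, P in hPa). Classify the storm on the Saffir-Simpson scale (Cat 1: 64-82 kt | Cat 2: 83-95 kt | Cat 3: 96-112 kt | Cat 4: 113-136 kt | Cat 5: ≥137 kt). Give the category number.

4

ΔP = 1007 − 872 = 135 hPa.
V ≈ 5.5 × 135^0.631 = 5.5 × 22.09 ≈ 122 kt.
122 kt falls in the Category 4 band.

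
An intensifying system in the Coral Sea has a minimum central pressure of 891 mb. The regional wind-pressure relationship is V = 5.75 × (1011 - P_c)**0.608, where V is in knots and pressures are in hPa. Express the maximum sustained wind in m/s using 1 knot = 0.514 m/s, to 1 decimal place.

54.3 m/s

ΔP = 1011 − 891 = 120 mb.
V ≈ 5.75 × 120^0.608 = 5.75 × 18.371 ≈ 105.636 kt.
105.636 × 0.514 ≈ 54.30 m/s → 54.3 m/s.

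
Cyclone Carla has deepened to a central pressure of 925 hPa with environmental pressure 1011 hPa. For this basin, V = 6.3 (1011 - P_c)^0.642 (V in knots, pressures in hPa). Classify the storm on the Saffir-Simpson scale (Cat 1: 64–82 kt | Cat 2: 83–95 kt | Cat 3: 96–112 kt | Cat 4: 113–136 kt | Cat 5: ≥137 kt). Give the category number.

ΔP = 1011 − 925 = 86 hPa.
V ≈ 6.3 × 86^0.642 = 6.3 × 17.46 ≈ 110 kt.
110 kt falls in the Category 3 band.

3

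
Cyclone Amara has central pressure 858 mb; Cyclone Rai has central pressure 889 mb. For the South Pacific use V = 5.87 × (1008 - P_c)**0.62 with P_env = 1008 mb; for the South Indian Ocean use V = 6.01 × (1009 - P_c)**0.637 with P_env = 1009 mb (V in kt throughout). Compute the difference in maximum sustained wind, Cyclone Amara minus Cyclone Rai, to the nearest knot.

4 kt

Cyclone Amara: ΔP = 150; V ≈ 5.87 × 150^0.62 ≈ 131.16 kt.
Cyclone Rai: ΔP = 120; V ≈ 6.01 × 120^0.637 ≈ 126.86 kt.
Difference ≈ 131.16 − 126.86 = 4.30 → 4 kt.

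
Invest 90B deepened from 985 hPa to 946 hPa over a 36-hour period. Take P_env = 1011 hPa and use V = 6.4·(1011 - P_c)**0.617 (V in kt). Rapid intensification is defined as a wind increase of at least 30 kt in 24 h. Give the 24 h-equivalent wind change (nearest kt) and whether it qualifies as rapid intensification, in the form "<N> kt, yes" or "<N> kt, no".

V₁: ΔP = 26, V ≈ 6.4 × 26^0.617 ≈ 47.78 kt.
V₂: ΔP = 65, V ≈ 6.4 × 65^0.617 ≈ 84.09 kt.
ΔV over 36 h = 36.31 kt → 24 h equivalent = 36.31 × 24/36 ≈ 24.21 kt.
24 kt < 30 kt ⇒ not rapid intensification.

24 kt, no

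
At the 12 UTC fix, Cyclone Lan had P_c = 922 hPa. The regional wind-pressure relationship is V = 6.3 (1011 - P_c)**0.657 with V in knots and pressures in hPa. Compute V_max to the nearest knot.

ΔP = 1011 − 922 = 89 hPa.
89^0.657 ≈ 19.088.
V ≈ 6.3 × 19.088 ≈ 120.3 kt.

120 kt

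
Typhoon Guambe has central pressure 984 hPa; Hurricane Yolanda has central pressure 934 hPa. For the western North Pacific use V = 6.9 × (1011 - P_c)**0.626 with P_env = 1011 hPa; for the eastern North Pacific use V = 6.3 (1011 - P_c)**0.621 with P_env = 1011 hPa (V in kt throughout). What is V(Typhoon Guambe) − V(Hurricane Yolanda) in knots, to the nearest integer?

Typhoon Guambe: ΔP = 27; V ≈ 6.9 × 27^0.626 ≈ 54.31 kt.
Hurricane Yolanda: ΔP = 77; V ≈ 6.3 × 77^0.621 ≈ 93.51 kt.
Difference ≈ 54.31 − 93.51 = -39.20 → -39 kt.

-39 kt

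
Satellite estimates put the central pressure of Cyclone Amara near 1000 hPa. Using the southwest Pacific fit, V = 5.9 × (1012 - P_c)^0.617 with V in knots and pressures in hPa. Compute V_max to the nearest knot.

ΔP = 1012 − 1000 = 12 hPa.
12^0.617 ≈ 4.633.
V ≈ 5.9 × 4.633 ≈ 27.3 kt.

27 kt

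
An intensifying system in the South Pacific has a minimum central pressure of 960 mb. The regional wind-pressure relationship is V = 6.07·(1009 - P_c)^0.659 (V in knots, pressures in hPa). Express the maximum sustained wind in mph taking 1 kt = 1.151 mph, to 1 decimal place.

ΔP = 1009 − 960 = 49 mb.
V ≈ 6.07 × 49^0.659 = 6.07 × 12.997 ≈ 78.891 kt.
78.891 × 1.151 ≈ 90.80 mph → 90.8 mph.

90.8 mph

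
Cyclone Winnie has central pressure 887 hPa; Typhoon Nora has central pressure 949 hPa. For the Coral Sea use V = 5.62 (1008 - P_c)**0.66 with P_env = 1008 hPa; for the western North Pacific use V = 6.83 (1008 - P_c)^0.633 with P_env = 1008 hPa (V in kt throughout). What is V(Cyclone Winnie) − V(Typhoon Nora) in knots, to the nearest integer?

Cyclone Winnie: ΔP = 121; V ≈ 5.62 × 121^0.66 ≈ 133.16 kt.
Typhoon Nora: ΔP = 59; V ≈ 6.83 × 59^0.633 ≈ 90.23 kt.
Difference ≈ 133.16 − 90.23 = 42.93 → 43 kt.

43 kt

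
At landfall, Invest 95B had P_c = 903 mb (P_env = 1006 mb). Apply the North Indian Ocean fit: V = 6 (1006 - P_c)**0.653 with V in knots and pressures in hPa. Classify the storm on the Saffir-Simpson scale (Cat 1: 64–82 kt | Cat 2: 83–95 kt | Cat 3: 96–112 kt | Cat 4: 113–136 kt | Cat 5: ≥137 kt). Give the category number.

4

ΔP = 1006 − 903 = 103 mb.
V ≈ 6 × 103^0.653 = 6 × 20.62 ≈ 124 kt.
124 kt falls in the Category 4 band.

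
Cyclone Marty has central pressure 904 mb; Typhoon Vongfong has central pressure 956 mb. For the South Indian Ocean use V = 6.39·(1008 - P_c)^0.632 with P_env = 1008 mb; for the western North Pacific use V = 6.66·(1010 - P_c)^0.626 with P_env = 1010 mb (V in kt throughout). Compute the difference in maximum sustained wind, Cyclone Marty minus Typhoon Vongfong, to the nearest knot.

Cyclone Marty: ΔP = 104; V ≈ 6.39 × 104^0.632 ≈ 120.30 kt.
Typhoon Vongfong: ΔP = 54; V ≈ 6.66 × 54^0.626 ≈ 80.90 kt.
Difference ≈ 120.30 − 80.90 = 39.40 → 39 kt.

39 kt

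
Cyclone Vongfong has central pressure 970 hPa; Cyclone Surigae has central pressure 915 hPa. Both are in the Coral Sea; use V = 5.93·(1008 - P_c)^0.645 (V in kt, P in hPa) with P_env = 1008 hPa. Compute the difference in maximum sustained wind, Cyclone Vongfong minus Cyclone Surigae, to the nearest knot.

Cyclone Vongfong: ΔP = 38; V ≈ 5.93 × 38^0.645 ≈ 61.95 kt.
Cyclone Surigae: ΔP = 93; V ≈ 5.93 × 93^0.645 ≈ 110.34 kt.
Difference ≈ 61.95 − 110.34 = -48.39 → -48 kt.

-48 kt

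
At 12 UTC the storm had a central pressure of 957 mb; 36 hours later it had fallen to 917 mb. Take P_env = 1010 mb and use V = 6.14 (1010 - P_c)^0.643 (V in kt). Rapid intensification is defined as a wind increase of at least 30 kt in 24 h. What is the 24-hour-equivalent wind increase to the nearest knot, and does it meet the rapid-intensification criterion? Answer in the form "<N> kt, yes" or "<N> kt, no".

23 kt, no

V₁: ΔP = 53, V ≈ 6.14 × 53^0.643 ≈ 78.86 kt.
V₂: ΔP = 93, V ≈ 6.14 × 93^0.643 ≈ 113.21 kt.
ΔV over 36 h = 34.35 kt → 24 h equivalent = 34.35 × 24/36 ≈ 22.90 kt.
23 kt < 30 kt ⇒ not rapid intensification.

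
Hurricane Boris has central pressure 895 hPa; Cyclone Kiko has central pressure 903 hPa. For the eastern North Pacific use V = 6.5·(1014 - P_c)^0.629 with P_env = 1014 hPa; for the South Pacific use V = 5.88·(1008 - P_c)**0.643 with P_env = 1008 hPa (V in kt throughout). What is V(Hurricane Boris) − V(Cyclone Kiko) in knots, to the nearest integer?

14 kt

Hurricane Boris: ΔP = 119; V ≈ 6.5 × 119^0.629 ≈ 131.35 kt.
Cyclone Kiko: ΔP = 105; V ≈ 5.88 × 105^0.643 ≈ 117.22 kt.
Difference ≈ 131.35 − 117.22 = 14.13 → 14 kt.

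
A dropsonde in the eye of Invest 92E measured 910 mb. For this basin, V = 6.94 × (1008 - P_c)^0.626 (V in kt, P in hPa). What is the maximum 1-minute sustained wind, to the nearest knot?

ΔP = 1008 − 910 = 98 mb.
98^0.626 ≈ 17.640.
V ≈ 6.94 × 17.640 ≈ 122.4 kt.

122 kt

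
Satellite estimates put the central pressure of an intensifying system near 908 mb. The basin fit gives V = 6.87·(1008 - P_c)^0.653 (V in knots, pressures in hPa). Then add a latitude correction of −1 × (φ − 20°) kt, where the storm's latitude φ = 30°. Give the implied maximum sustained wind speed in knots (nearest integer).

129 kt

ΔP = 1008 − 908 = 100 mb.
100^0.653 ≈ 20.230.
V ≈ 6.87 × 20.230 ≈ 139.0 kt.
Latitude correction: −1 × (30 − 20) = -10 kt.
Corrected V ≈ 129 kt → 129 kt.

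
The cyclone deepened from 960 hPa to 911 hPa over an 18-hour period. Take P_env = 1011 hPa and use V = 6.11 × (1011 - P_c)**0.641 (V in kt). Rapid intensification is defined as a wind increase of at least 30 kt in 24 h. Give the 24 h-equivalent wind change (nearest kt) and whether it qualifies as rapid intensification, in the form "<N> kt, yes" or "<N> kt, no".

55 kt, yes

V₁: ΔP = 51, V ≈ 6.11 × 51^0.641 ≈ 75.96 kt.
V₂: ΔP = 100, V ≈ 6.11 × 100^0.641 ≈ 116.96 kt.
ΔV over 18 h = 41.00 kt → 24 h equivalent = 41.00 × 24/18 ≈ 54.67 kt.
55 kt ≥ 30 kt ⇒ rapid intensification.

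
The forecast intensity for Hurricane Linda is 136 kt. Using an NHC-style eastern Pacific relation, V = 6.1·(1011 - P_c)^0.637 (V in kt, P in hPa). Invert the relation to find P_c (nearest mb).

ΔP = (V / 6.1)^(1/0.637) = (136/6.1)^1.570.
136/6.1 = 22.295; 22.295^1.570 ≈ 130.77 mb.
P_c = 1011 − 130.77 = 880.23 ≈ 880 mb.

880 mb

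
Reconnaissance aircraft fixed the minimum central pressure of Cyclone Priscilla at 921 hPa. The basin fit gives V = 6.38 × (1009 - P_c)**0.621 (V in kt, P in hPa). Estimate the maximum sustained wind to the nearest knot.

ΔP = 1009 − 921 = 88 hPa.
88^0.621 ≈ 16.126.
V ≈ 6.38 × 16.126 ≈ 102.9 kt.

103 kt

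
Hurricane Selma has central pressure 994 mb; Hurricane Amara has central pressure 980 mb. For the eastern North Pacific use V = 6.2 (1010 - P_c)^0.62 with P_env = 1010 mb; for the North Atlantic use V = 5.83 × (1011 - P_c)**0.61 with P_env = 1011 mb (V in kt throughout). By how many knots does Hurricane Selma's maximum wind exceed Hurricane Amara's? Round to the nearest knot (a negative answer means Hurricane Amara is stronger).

-13 kt

Hurricane Selma: ΔP = 16; V ≈ 6.2 × 16^0.62 ≈ 34.59 kt.
Hurricane Amara: ΔP = 31; V ≈ 5.83 × 31^0.61 ≈ 47.36 kt.
Difference ≈ 34.59 − 47.36 = -12.77 → -13 kt.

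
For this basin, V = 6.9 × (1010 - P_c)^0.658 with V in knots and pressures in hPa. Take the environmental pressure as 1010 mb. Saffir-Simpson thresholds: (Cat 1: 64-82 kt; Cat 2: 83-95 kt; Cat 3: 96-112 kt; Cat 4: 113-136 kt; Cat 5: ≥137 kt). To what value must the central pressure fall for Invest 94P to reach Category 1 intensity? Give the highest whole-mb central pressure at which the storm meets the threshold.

Category 1 begins at V = 64 kt.
Required ΔP = (64/6.9)^(1/0.658) = 9.275^1.520 ≈ 29.52 mb.
P_c ≤ 1010 − 29.52 = 980.48, so the highest integer P_c is 980 mb.

980 mb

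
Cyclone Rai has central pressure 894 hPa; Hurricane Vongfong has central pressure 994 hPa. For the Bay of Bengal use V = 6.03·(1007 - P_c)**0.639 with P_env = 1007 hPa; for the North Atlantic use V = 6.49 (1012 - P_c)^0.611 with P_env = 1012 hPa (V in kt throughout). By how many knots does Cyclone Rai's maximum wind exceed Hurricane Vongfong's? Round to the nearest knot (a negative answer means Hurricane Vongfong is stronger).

86 kt

Cyclone Rai: ΔP = 113; V ≈ 6.03 × 113^0.639 ≈ 123.66 kt.
Hurricane Vongfong: ΔP = 18; V ≈ 6.49 × 18^0.611 ≈ 37.95 kt.
Difference ≈ 123.66 − 37.95 = 85.71 → 86 kt.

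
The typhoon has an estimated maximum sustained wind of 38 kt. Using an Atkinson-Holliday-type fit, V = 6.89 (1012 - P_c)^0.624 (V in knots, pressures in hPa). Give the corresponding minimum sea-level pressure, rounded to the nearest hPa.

ΔP = (V / 6.89)^(1/0.624) = (38/6.89)^1.603.
38/6.89 = 5.515; 5.515^1.603 ≈ 15.43 hPa.
P_c = 1012 − 15.43 = 996.57 ≈ 997 hPa.

997 hPa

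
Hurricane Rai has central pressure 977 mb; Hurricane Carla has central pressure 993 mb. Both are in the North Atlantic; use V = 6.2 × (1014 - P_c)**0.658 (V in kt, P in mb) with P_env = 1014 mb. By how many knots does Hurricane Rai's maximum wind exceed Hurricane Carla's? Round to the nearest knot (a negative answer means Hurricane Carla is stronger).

Hurricane Rai: ΔP = 37; V ≈ 6.2 × 37^0.658 ≈ 66.72 kt.
Hurricane Carla: ΔP = 21; V ≈ 6.2 × 21^0.658 ≈ 45.96 kt.
Difference ≈ 66.72 − 45.96 = 20.76 → 21 kt.

21 kt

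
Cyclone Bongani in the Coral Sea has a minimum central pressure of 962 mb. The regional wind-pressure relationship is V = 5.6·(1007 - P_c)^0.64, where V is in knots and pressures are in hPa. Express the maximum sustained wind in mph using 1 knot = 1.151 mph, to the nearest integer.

ΔP = 1007 − 962 = 45 mb.
V ≈ 5.6 × 45^0.64 = 5.6 × 11.430 ≈ 64.009 kt.
64.009 × 1.151 ≈ 73.67 mph → 74 mph.

74 mph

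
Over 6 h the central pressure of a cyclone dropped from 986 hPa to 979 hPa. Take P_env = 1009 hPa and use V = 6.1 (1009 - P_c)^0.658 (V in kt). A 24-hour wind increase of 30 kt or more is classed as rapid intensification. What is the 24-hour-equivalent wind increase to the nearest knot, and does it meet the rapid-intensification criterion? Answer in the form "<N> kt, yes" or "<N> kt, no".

37 kt, yes

V₁: ΔP = 23, V ≈ 6.1 × 23^0.658 ≈ 48.01 kt.
V₂: ΔP = 30, V ≈ 6.1 × 30^0.658 ≈ 57.18 kt.
ΔV over 6 h = 9.17 kt → 24 h equivalent = 9.17 × 24/6 ≈ 36.68 kt.
37 kt ≥ 30 kt ⇒ rapid intensification.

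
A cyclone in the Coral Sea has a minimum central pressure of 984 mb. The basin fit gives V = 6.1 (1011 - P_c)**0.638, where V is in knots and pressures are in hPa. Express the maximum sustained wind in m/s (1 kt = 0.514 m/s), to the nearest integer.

26 m/s

ΔP = 1011 − 984 = 27 mb.
V ≈ 6.1 × 27^0.638 = 6.1 × 8.189 ≈ 49.951 kt.
49.951 × 0.514 ≈ 25.67 m/s → 26 m/s.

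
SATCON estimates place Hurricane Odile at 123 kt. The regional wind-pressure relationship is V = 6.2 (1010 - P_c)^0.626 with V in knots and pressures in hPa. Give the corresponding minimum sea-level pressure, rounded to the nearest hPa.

892 hPa

ΔP = (V / 6.2)^(1/0.626) = (123/6.2)^1.597.
123/6.2 = 19.839; 19.839^1.597 ≈ 118.22 hPa.
P_c = 1010 − 118.22 = 891.78 ≈ 892 hPa.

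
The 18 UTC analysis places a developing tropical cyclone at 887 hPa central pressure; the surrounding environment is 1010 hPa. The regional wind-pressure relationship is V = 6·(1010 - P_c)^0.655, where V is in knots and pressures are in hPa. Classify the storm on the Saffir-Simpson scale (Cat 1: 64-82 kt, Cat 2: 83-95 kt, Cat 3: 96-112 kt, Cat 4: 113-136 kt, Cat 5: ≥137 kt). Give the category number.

5

ΔP = 1010 − 887 = 123 hPa.
V ≈ 6 × 123^0.655 = 6 × 23.38 ≈ 140 kt.
140 kt falls in the Category 5 band.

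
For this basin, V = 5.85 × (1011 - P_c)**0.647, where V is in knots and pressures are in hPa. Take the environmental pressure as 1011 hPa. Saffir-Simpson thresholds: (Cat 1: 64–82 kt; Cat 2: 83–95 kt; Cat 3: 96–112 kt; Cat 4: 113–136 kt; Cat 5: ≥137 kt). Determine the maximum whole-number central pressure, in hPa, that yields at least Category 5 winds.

Category 5 begins at V = 137 kt.
Required ΔP = (137/5.85)^(1/0.647) = 23.419^1.546 ≈ 130.86 hPa.
P_c ≤ 1011 − 130.86 = 880.14, so the highest integer P_c is 880 hPa.

880 hPa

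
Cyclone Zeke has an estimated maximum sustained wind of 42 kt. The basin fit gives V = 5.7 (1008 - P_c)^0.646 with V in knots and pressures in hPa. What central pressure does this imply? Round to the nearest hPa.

986 hPa

ΔP = (V / 5.7)^(1/0.646) = (42/5.7)^1.548.
42/5.7 = 7.368; 7.368^1.548 ≈ 22.01 hPa.
P_c = 1008 − 22.01 = 985.99 ≈ 986 hPa.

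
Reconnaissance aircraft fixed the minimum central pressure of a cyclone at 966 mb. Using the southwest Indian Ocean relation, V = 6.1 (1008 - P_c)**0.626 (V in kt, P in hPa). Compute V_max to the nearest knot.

63 kt

ΔP = 1008 − 966 = 42 mb.
42^0.626 ≈ 10.379.
V ≈ 6.1 × 10.379 ≈ 63.3 kt.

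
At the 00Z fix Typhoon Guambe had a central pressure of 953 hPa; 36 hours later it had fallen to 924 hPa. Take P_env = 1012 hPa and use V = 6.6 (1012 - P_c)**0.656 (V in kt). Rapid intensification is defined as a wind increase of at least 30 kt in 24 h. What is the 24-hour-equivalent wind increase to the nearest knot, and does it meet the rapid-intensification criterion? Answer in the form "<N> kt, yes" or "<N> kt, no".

19 kt, no

V₁: ΔP = 59, V ≈ 6.6 × 59^0.656 ≈ 95.77 kt.
V₂: ΔP = 88, V ≈ 6.6 × 88^0.656 ≈ 124.49 kt.
ΔV over 36 h = 28.72 kt → 24 h equivalent = 28.72 × 24/36 ≈ 19.15 kt.
19 kt < 30 kt ⇒ not rapid intensification.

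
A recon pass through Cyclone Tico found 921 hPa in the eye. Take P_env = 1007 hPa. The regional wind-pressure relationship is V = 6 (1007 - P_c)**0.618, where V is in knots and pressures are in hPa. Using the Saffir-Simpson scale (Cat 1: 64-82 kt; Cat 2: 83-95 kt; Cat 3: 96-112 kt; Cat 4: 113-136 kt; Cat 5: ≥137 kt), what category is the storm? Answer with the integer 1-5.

2

ΔP = 1007 − 921 = 86 hPa.
V ≈ 6 × 86^0.618 = 6 × 15.69 ≈ 94 kt.
94 kt falls in the Category 2 band.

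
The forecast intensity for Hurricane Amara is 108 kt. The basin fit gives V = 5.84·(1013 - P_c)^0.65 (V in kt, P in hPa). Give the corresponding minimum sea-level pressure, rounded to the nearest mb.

924 mb

ΔP = (V / 5.84)^(1/0.65) = (108/5.84)^1.538.
108/5.84 = 18.493; 18.493^1.538 ≈ 88.97 mb.
P_c = 1013 − 88.97 = 924.03 ≈ 924 mb.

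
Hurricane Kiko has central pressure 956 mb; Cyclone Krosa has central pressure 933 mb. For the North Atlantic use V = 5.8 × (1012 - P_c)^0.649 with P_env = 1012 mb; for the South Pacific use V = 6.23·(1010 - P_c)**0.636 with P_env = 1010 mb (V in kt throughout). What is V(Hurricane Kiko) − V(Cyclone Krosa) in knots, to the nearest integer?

Hurricane Kiko: ΔP = 56; V ≈ 5.8 × 56^0.649 ≈ 79.07 kt.
Cyclone Krosa: ΔP = 77; V ≈ 6.23 × 77^0.636 ≈ 98.70 kt.
Difference ≈ 79.07 − 98.70 = -19.63 → -20 kt.

-20 kt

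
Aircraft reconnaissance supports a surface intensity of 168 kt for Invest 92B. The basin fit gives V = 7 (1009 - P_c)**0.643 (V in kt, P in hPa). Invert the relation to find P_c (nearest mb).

ΔP = (V / 7)^(1/0.643) = (168/7)^1.555.
168/7 = 24.000; 24.000^1.555 ≈ 140.13 mb.
P_c = 1009 − 140.13 = 868.87 ≈ 869 mb.

869 mb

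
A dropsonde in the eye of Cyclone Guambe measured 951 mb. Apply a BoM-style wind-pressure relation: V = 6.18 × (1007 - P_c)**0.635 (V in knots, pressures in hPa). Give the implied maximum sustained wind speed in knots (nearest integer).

80 kt

ΔP = 1007 − 951 = 56 mb.
56^0.635 ≈ 12.885.
V ≈ 6.18 × 12.885 ≈ 79.6 kt.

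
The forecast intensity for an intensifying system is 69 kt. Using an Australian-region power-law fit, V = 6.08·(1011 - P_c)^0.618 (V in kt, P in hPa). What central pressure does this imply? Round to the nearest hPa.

960 hPa

ΔP = (V / 6.08)^(1/0.618) = (69/6.08)^1.618.
69/6.08 = 11.349; 11.349^1.618 ≈ 50.94 hPa.
P_c = 1011 − 50.94 = 960.06 ≈ 960 hPa.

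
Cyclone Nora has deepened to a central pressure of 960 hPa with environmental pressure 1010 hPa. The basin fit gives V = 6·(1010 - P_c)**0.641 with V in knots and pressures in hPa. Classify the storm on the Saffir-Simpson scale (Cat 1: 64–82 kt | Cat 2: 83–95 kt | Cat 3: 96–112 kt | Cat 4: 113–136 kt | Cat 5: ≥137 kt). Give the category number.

ΔP = 1010 − 960 = 50 hPa.
V ≈ 6 × 50^0.641 = 6 × 12.28 ≈ 74 kt.
74 kt falls in the Category 1 band.

1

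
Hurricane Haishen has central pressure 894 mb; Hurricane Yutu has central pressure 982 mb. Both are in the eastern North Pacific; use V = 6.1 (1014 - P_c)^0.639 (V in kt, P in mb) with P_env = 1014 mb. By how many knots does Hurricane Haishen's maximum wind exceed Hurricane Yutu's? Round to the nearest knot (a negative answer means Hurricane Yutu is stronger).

74 kt

Hurricane Haishen: ΔP = 120; V ≈ 6.1 × 120^0.639 ≈ 130.00 kt.
Hurricane Yutu: ΔP = 32; V ≈ 6.1 × 32^0.639 ≈ 55.86 kt.
Difference ≈ 130.00 − 55.86 = 74.14 → 74 kt.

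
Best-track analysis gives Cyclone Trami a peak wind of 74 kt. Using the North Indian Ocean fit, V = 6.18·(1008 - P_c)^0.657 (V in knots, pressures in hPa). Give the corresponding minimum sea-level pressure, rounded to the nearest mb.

964 mb

ΔP = (V / 6.18)^(1/0.657) = (74/6.18)^1.522.
74/6.18 = 11.974; 11.974^1.522 ≈ 43.77 mb.
P_c = 1008 − 43.77 = 964.23 ≈ 964 mb.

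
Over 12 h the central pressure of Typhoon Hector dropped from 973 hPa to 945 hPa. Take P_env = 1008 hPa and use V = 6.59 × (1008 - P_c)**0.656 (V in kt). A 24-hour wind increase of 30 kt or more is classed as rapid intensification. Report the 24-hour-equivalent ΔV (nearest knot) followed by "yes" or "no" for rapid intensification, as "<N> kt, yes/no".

V₁: ΔP = 35, V ≈ 6.59 × 35^0.656 ≈ 67.89 kt.
V₂: ΔP = 63, V ≈ 6.59 × 63^0.656 ≈ 99.83 kt.
ΔV over 12 h = 31.94 kt → 24 h equivalent = 31.94 × 24/12 ≈ 63.88 kt.
64 kt ≥ 30 kt ⇒ rapid intensification.

64 kt, yes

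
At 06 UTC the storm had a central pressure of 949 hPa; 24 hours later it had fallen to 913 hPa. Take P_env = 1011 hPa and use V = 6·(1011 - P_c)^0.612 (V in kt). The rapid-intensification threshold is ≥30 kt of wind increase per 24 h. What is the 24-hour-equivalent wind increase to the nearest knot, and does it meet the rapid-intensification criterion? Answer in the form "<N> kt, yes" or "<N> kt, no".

24 kt, no

V₁: ΔP = 62, V ≈ 6 × 62^0.612 ≈ 75.01 kt.
V₂: ΔP = 98, V ≈ 6 × 98^0.612 ≈ 99.26 kt.
ΔV over 24 h = 24.25 kt → 24 h equivalent = 24.25 × 24/24 ≈ 24.25 kt.
24 kt < 30 kt ⇒ not rapid intensification.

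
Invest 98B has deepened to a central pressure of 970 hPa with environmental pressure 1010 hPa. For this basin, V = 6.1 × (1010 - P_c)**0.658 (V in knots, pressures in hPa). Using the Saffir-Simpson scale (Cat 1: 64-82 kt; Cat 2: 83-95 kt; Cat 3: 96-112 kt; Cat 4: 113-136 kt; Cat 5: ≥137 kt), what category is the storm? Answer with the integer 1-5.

ΔP = 1010 − 970 = 40 hPa.
V ≈ 6.1 × 40^0.658 = 6.1 × 11.33 ≈ 69 kt.
69 kt falls in the Category 1 band.

1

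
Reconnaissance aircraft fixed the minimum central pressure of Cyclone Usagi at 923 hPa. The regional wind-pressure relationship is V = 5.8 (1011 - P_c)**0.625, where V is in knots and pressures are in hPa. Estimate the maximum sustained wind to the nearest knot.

ΔP = 1011 − 923 = 88 hPa.
88^0.625 ≈ 16.417.
V ≈ 5.8 × 16.417 ≈ 95.2 kt.

95 kt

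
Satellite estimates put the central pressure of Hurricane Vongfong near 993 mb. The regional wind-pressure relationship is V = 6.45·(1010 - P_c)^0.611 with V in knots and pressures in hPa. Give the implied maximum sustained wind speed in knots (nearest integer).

36 kt

ΔP = 1010 − 993 = 17 mb.
17^0.611 ≈ 5.647.
V ≈ 6.45 × 5.647 ≈ 36.4 kt.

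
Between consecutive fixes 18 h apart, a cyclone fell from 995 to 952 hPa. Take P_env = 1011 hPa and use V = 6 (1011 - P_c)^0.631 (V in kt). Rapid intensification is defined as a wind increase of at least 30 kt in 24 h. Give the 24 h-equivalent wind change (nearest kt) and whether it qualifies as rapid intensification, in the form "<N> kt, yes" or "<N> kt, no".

V₁: ΔP = 16, V ≈ 6 × 16^0.631 ≈ 34.51 kt.
V₂: ΔP = 59, V ≈ 6 × 59^0.631 ≈ 78.62 kt.
ΔV over 18 h = 44.11 kt → 24 h equivalent = 44.11 × 24/18 ≈ 58.81 kt.
59 kt ≥ 30 kt ⇒ rapid intensification.

59 kt, yes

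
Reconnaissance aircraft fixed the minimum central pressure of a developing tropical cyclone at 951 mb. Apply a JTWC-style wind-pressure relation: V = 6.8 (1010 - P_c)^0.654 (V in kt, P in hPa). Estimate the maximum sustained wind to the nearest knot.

ΔP = 1010 − 951 = 59 mb.
59^0.654 ≈ 14.393.
V ≈ 6.8 × 14.393 ≈ 97.9 kt.

98 kt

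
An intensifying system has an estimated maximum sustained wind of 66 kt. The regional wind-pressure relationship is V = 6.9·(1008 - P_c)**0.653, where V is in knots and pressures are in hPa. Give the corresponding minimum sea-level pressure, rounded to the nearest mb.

ΔP = (V / 6.9)^(1/0.653) = (66/6.9)^1.531.
66/6.9 = 9.565; 9.565^1.531 ≈ 31.76 mb.
P_c = 1008 − 31.76 = 976.24 ≈ 976 mb.

976 mb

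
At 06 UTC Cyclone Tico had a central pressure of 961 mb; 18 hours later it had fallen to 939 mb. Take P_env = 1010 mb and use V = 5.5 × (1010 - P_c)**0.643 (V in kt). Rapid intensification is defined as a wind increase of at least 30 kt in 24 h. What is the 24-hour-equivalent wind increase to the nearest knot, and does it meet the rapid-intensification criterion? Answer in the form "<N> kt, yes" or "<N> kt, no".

V₁: ΔP = 49, V ≈ 5.5 × 49^0.643 ≈ 67.17 kt.
V₂: ΔP = 71, V ≈ 5.5 × 71^0.643 ≈ 85.26 kt.
ΔV over 18 h = 18.09 kt → 24 h equivalent = 18.09 × 24/18 ≈ 24.12 kt.
24 kt < 30 kt ⇒ not rapid intensification.

24 kt, no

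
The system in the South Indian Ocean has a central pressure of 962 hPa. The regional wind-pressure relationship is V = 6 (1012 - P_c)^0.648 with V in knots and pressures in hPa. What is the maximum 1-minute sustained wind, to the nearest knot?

ΔP = 1012 − 962 = 50 hPa.
50^0.648 ≈ 12.616.
V ≈ 6 × 12.616 ≈ 75.7 kt.

76 kt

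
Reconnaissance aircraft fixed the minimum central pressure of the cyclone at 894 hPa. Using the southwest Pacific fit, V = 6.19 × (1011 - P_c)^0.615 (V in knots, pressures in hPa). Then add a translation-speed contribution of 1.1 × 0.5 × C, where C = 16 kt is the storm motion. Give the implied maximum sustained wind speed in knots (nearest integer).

125 kt

ΔP = 1011 − 894 = 117 hPa.
117^0.615 ≈ 18.704.
V ≈ 6.19 × 18.704 ≈ 115.8 kt.
Translation term: 1.1 × 0.5 × 16 = 8.8 kt.
Corrected V ≈ 124.6 kt → 125 kt.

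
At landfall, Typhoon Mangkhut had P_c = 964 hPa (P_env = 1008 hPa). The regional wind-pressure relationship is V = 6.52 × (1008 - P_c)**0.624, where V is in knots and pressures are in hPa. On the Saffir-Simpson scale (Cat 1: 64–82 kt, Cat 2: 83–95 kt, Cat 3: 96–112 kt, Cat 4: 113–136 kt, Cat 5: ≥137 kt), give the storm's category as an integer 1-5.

ΔP = 1008 − 964 = 44 hPa.
V ≈ 6.52 × 44^0.624 = 6.52 × 10.61 ≈ 69 kt.
69 kt falls in the Category 1 band.

1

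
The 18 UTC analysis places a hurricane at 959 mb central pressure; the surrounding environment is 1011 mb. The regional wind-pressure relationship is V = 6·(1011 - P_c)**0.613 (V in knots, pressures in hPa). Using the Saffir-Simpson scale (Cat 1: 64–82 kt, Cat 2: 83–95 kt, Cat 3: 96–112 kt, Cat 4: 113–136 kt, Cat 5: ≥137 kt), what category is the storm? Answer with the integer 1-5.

1

ΔP = 1011 − 959 = 52 mb.
V ≈ 6 × 52^0.613 = 6 × 11.27 ≈ 68 kt.
68 kt falls in the Category 1 band.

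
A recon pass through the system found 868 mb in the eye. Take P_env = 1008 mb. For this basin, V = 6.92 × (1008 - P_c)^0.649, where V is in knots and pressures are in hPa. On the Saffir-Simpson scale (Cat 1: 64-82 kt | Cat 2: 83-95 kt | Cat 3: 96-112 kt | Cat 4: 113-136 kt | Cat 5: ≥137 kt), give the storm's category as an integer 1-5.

ΔP = 1008 − 868 = 140 mb.
V ≈ 6.92 × 140^0.649 = 6.92 × 24.71 ≈ 171 kt.
171 kt falls in the Category 5 band.

5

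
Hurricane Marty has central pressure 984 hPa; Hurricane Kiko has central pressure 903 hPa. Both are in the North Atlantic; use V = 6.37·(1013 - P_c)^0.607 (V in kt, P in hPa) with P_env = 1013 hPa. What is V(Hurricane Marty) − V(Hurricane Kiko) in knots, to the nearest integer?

-61 kt

Hurricane Marty: ΔP = 29; V ≈ 6.37 × 29^0.607 ≈ 49.18 kt.
Hurricane Kiko: ΔP = 110; V ≈ 6.37 × 110^0.607 ≈ 110.48 kt.
Difference ≈ 49.18 − 110.48 = -61.30 → -61 kt.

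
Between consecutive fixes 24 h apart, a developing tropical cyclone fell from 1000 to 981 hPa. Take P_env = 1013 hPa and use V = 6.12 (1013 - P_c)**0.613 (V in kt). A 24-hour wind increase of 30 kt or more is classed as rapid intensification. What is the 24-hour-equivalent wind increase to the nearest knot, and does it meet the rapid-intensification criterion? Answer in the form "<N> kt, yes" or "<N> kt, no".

V₁: ΔP = 13, V ≈ 6.12 × 13^0.613 ≈ 29.48 kt.
V₂: ΔP = 32, V ≈ 6.12 × 32^0.613 ≈ 51.22 kt.
ΔV over 24 h = 21.74 kt → 24 h equivalent = 21.74 × 24/24 ≈ 21.74 kt.
22 kt < 30 kt ⇒ not rapid intensification.

22 kt, no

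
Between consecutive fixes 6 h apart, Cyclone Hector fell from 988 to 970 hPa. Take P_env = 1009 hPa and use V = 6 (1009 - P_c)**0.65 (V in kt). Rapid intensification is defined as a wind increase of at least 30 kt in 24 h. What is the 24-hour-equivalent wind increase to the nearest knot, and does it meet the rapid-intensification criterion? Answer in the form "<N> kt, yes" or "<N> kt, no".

86 kt, yes

V₁: ΔP = 21, V ≈ 6 × 21^0.65 ≈ 43.41 kt.
V₂: ΔP = 39, V ≈ 6 × 39^0.65 ≈ 64.91 kt.
ΔV over 6 h = 21.50 kt → 24 h equivalent = 21.50 × 24/6 ≈ 86.00 kt.
86 kt ≥ 30 kt ⇒ rapid intensification.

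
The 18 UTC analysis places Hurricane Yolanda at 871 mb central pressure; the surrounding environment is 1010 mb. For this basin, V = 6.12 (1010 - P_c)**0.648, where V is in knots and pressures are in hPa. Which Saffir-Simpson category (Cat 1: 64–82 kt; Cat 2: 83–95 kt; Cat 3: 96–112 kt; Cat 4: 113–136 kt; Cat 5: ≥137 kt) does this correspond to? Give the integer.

ΔP = 1010 − 871 = 139 mb.
V ≈ 6.12 × 139^0.648 = 6.12 × 24.47 ≈ 150 kt.
150 kt falls in the Category 5 band.

5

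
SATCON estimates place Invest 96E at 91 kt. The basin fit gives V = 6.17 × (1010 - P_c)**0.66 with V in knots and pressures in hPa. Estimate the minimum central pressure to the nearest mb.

951 mb

ΔP = (V / 6.17)^(1/0.66) = (91/6.17)^1.515.
91/6.17 = 14.749; 14.749^1.515 ≈ 59.00 mb.
P_c = 1010 − 59.00 = 951.00 ≈ 951 mb.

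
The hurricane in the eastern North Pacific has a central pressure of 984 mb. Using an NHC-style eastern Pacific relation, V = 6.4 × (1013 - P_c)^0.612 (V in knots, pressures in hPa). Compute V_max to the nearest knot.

50 kt

ΔP = 1013 − 984 = 29 mb.
29^0.612 ≈ 7.852.
V ≈ 6.4 × 7.852 ≈ 50.3 kt.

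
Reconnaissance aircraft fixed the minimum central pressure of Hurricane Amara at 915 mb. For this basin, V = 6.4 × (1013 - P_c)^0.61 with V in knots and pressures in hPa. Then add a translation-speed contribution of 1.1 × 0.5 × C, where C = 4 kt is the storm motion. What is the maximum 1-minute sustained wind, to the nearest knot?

107 kt

ΔP = 1013 − 915 = 98 mb.
98^0.61 ≈ 16.393.
V ≈ 6.4 × 16.393 ≈ 104.9 kt.
Translation term: 1.1 × 0.5 × 4 = 2.2 kt.
Corrected V ≈ 107.1 kt → 107 kt.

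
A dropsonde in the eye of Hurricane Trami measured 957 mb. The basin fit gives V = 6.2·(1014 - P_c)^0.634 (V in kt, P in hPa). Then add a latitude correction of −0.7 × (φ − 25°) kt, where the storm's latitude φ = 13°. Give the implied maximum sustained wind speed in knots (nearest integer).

89 kt

ΔP = 1014 − 957 = 57 mb.
57^0.634 ≈ 12.979.
V ≈ 6.2 × 12.979 ≈ 80.5 kt.
Latitude correction: −0.7 × (13 − 25) = 8.4 kt.
Corrected V ≈ 88.9 kt → 89 kt.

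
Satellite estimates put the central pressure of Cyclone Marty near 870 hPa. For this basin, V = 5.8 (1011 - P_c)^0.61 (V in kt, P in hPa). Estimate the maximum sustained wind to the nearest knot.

ΔP = 1011 − 870 = 141 hPa.
141^0.61 ≈ 20.466.
V ≈ 5.8 × 20.466 ≈ 118.7 kt.

119 kt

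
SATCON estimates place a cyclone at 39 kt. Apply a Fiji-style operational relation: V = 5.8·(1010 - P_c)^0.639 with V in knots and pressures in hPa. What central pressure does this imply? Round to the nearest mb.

ΔP = (V / 5.8)^(1/0.639) = (39/5.8)^1.565.
39/5.8 = 6.724; 6.724^1.565 ≈ 19.73 mb.
P_c = 1010 − 19.73 = 990.27 ≈ 990 mb.

990 mb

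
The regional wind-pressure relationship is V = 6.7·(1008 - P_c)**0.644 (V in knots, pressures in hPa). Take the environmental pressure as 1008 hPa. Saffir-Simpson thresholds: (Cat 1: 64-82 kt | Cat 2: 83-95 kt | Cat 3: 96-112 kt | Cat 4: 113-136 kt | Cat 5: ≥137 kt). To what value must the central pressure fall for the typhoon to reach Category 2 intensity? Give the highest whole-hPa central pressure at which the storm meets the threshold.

958 hPa

Category 2 begins at V = 83 kt.
Required ΔP = (83/6.7)^(1/0.644) = 12.388^1.553 ≈ 49.80 hPa.
P_c ≤ 1008 − 49.80 = 958.20, so the highest integer P_c is 958 hPa.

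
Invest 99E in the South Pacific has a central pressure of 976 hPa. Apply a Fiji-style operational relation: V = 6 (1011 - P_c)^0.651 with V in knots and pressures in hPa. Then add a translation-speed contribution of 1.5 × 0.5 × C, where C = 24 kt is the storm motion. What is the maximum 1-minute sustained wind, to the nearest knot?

ΔP = 1011 − 976 = 35 hPa.
35^0.651 ≈ 10.120.
V ≈ 6 × 10.120 ≈ 60.7 kt.
Translation term: 1.5 × 0.5 × 24 = 18 kt.
Corrected V ≈ 78.7 kt → 79 kt.

79 kt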